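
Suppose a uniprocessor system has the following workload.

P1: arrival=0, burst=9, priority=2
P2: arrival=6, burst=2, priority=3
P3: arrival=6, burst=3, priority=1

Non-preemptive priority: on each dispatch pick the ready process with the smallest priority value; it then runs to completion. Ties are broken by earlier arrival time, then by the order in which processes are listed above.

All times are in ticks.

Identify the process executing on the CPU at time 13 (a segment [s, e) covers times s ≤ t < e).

Timeline: | P1 0-9 | P3 9-12 | P2 12-14 |
Completion: P1=9  P2=14  P3=12
Turnaround (C−A): P1=9  P2=8  P3=6

P2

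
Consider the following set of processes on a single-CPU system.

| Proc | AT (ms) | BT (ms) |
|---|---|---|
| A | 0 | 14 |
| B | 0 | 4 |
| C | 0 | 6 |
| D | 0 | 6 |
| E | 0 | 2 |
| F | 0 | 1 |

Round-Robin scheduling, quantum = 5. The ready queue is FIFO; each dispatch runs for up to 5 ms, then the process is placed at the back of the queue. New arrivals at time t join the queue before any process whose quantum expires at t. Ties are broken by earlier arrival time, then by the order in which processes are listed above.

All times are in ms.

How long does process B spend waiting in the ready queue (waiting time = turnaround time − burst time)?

5

Timeline: | A 0-5 | B 5-9 | C 9-14 | D 14-19 | E 19-21 | F 21-22 | A 22-27 | C 27-28 | D 28-29 | A 29-33 |
Completion: A=33  B=9  C=28  D=29  E=21  F=22
Waiting(B) = turnaround − burst = 9 − 4 = 5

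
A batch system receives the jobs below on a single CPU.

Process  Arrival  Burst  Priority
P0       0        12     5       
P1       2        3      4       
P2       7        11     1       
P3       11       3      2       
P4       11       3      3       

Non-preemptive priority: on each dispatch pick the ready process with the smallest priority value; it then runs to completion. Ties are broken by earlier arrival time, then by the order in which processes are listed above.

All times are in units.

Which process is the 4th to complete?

P4

Timeline: | P0 0-12 | P2 12-23 | P3 23-26 | P4 26-29 | P1 29-32 |
Completion: P0=12  P1=32  P2=23  P3=26  P4=29
Turnaround (C−A): P0=12  P1=30  P2=16  P3=15  P4=18
Finish order: P0 → P2 → P3 → P4 → P1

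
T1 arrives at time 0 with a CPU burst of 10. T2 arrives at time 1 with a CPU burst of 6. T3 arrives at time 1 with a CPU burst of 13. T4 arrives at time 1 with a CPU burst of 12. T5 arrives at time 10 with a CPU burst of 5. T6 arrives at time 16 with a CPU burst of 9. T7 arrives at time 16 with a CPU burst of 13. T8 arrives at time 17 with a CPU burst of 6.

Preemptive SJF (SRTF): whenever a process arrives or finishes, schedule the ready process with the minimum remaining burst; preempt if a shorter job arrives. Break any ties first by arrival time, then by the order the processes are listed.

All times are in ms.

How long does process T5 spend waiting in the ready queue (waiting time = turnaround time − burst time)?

0

Timeline: | T1 0-1 | T2 1-7 | T1 7-10 | T5 10-15 | T1 15-21 | T8 21-27 | T6 27-36 | T4 36-48 | T3 48-61 | T7 61-74 |
Completion: T1=21  T2=7  T3=61  T4=48  T5=15  T6=36  T7=74  T8=27
Waiting(T5) = turnaround − burst = 5 − 5 = 0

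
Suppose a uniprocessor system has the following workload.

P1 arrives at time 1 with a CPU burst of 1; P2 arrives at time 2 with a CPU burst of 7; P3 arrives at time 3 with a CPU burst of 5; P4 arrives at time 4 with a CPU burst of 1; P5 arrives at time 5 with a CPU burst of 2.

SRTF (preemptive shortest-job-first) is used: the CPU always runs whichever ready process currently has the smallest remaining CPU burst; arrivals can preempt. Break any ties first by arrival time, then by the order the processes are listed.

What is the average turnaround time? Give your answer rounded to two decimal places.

5.40

Timeline: | idle 0-1 | P1 1-2 | P2 2-3 | P3 3-4 | P4 4-5 | P5 5-7 | P3 7-11 | P2 11-17 |
Completion: P1=2  P2=17  P3=11  P4=5  P5=7
Turnaround (C−A): P1=1  P2=15  P3=8  P4=1  P5=2
Turnaround times: P1=1, P2=15, P3=8, P4=1, P5=2
Average turnaround = (1+15+8+1+2) / 5 = 27/5 = 5.40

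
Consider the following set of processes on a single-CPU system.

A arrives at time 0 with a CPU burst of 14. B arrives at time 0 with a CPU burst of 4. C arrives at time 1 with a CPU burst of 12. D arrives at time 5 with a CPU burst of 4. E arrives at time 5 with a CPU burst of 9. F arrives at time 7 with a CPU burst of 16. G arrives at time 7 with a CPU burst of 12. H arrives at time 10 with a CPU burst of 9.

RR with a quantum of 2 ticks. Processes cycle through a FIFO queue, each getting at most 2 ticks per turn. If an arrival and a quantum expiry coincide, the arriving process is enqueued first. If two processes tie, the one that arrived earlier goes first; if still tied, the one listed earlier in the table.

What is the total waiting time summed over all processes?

348

Schedule: | A 0-2 | B 2-4 | C 4-6 | A 6-8 | B 8-10 | D 10-12 | E 12-14 | C 14-16 | F 16-18 | G 18-20 | A 20-22 | H 22-24 | D 24-26 | E 26-28 | C 28-30 | F 30-32 | G 32-34 | A 34-36 | H 36-38 | E 38-40 | C 40-42 | F 42-44 | G 44-46 | A 46-48 | H 48-50 | E 50-52 | C 52-54 | F 54-56 | G 56-58 | A 58-60 | H 60-62 | E 62-63 | C 63-65 | F 65-67 | G 67-69 | A 69-71 | H 71-72 | F 72-74 | G 74-76 | F 76-80 |
Completion: A=71  B=10  C=65  D=26  E=63  F=80  G=76  H=72
Waiting = turnaround − burst: A=57, B=6, C=52, D=17, E=49, F=57, G=57, H=53
Total waiting = 57 + 6 + 52 + 17 + 49 + 57 + 57 + 53 = 348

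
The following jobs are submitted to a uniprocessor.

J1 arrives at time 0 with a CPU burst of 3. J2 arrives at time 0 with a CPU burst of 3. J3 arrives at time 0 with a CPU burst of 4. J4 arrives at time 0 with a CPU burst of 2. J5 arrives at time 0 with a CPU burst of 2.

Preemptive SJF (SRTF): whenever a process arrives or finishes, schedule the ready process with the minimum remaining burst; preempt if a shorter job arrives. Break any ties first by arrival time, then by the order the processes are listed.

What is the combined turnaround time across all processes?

Timeline: | J4 0-2 | J5 2-4 | J1 4-7 | J2 7-10 | J3 10-14 |
Completion: J1=7  J2=10  J3=14  J4=2  J5=4
Turnaround (C−A): J1=7  J2=10  J3=14  J4=2  J5=4
Turnaround = completion − arrival: J1=7, J2=10, J3=14, J4=2, J5=4
Total turnaround = 7 + 10 + 14 + 2 + 4 = 37

37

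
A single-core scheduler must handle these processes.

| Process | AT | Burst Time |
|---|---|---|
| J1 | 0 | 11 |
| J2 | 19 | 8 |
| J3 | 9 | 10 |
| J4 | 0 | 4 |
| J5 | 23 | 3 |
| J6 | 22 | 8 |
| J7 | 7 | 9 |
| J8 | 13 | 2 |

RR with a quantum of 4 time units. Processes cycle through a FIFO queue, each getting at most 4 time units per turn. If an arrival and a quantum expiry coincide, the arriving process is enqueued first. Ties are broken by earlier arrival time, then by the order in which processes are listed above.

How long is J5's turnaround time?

21

Schedule: | J1 0-4 | J4 4-8 | J1 8-12 | J7 12-16 | J3 16-20 | J1 20-23 | J8 23-25 | J7 25-29 | J2 29-33 | J3 33-37 | J6 37-41 | J5 41-44 | J7 44-45 | J2 45-49 | J3 49-51 | J6 51-55 |
Completion: J1=23  J2=49  J3=51  J4=8  J5=44  J6=55  J7=45  J8=25
Turnaround(J5) = completion − arrival = 44 − 23 = 21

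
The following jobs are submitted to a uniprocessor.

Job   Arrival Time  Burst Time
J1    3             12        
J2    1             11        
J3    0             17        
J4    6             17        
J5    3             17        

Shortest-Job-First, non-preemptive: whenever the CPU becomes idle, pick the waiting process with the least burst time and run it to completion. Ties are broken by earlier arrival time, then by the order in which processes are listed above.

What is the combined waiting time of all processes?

Timeline: | J3 0-17 | J2 17-28 | J1 28-40 | J5 40-57 | J4 57-74 |
Completion: J1=40  J2=28  J3=17  J4=74  J5=57
Turnaround (C−A): J1=37  J2=27  J3=17  J4=68  J5=54
Waiting = turnaround − burst: J1=25, J2=16, J3=0, J4=51, J5=37
Total waiting = 25 + 16 + 0 + 51 + 37 = 129

129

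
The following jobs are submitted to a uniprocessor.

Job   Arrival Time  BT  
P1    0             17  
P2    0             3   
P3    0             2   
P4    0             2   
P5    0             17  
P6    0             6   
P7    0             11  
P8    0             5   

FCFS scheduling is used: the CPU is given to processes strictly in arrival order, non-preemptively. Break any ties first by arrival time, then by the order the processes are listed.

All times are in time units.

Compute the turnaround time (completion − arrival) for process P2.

Gantt: | P1 0-17 | P2 17-20 | P3 20-22 | P4 22-24 | P5 24-41 | P6 41-47 | P7 47-58 | P8 58-63 |
Completion: P1=17  P2=20  P3=22  P4=24  P5=41  P6=47  P7=58  P8=63
Turnaround(P2) = completion − arrival = 20 − 0 = 20

20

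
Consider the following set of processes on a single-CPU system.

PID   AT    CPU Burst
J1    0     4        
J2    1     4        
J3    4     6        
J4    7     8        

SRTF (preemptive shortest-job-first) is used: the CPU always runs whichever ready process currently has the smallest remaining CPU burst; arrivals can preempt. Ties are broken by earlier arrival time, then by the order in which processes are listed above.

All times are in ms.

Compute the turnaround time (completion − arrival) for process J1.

4

Gantt: | J1 0-4 | J2 4-8 | J3 8-14 | J4 14-22 |
Completion: J1=4  J2=8  J3=14  J4=22
Turnaround (C−A): J1=4  J2=7  J3=10  J4=15
Turnaround(J1) = completion − arrival = 4 − 0 = 4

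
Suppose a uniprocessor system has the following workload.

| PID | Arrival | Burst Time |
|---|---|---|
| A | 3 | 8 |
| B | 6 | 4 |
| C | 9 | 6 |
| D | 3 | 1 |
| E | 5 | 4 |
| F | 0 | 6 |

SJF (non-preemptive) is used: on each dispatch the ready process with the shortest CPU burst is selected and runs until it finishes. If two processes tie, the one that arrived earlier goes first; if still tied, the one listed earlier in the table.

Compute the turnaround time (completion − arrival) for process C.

12

Schedule: | F 0-6 | D 6-7 | E 7-11 | B 11-15 | C 15-21 | A 21-29 |
Completion: A=29  B=15  C=21  D=7  E=11  F=6
Turnaround (C−A): A=26  B=9  C=12  D=4  E=6  F=6
Turnaround(C) = completion − arrival = 21 − 9 = 12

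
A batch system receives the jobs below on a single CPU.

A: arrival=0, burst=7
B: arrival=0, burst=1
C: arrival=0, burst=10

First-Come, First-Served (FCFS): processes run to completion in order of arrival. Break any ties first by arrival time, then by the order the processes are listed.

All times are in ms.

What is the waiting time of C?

8

Gantt: | A 0-7 | B 7-8 | C 8-18 |
Completion: A=7  B=8  C=18
Waiting(C) = turnaround − burst = 18 − 10 = 8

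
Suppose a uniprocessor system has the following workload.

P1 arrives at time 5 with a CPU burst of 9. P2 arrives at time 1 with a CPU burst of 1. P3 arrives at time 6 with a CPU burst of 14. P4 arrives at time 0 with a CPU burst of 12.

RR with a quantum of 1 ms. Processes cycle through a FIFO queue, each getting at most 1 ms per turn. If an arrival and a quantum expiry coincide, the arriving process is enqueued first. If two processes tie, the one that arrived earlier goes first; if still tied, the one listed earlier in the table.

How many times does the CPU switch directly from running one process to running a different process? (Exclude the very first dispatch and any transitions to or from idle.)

Timeline: | P4 0-1 | P2 1-2 | P4 2-5 | P1 5-6 | P4 6-7 | P3 7-8 | P1 8-9 | P4 9-10 | P3 10-11 | P1 11-12 | P4 12-13 | P3 13-14 | P1 14-15 | P4 15-16 | P3 16-17 | P1 17-18 | P4 18-19 | P3 19-20 | P1 20-21 | P4 21-22 | P3 22-23 | P1 23-24 | P4 24-25 | P3 25-26 | P1 26-27 | P4 27-28 | P3 28-29 | P1 29-30 | P3 30-36 |
Completion: P1=30  P2=2  P3=36  P4=28
Turnaround (C−A): P1=25  P2=1  P3=30  P4=28

28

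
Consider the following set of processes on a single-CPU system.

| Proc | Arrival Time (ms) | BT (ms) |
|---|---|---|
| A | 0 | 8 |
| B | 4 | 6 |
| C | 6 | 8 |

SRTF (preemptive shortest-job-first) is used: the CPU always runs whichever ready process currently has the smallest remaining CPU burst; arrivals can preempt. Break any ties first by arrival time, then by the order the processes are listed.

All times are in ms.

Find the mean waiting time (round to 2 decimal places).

Gantt: | A 0-8 | B 8-14 | C 14-22 |
Completion: A=8  B=14  C=22
Turnaround (C−A): A=8  B=10  C=16
Waiting times: A=0, B=4, C=8
Average waiting = (0+4+8) / 3 = 12/3 = 4.00

4.00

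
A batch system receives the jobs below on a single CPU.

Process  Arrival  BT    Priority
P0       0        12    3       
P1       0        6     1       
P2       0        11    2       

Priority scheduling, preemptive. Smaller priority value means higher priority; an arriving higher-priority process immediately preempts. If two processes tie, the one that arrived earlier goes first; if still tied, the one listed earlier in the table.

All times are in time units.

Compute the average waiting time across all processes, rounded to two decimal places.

Timeline: | P1 0-6 | P2 6-17 | P0 17-29 |
Completion: P0=29  P1=6  P2=17
Turnaround (C−A): P0=29  P1=6  P2=17
Waiting times: P0=17, P1=0, P2=6
Average waiting = (17+0+6) / 3 = 23/3 = 7.67

7.67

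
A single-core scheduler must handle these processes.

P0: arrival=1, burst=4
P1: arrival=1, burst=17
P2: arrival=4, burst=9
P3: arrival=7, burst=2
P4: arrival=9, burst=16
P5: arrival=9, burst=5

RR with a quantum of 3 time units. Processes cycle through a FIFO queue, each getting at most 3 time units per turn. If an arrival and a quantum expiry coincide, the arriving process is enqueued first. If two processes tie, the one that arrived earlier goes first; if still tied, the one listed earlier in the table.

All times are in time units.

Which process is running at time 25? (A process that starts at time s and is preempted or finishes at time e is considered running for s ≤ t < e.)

Schedule: | idle 0-1 | P0 1-4 | P1 4-7 | P2 7-10 | P0 10-11 | P3 11-13 | P1 13-16 | P4 16-19 | P5 19-22 | P2 22-25 | P1 25-28 | P4 28-31 | P5 31-33 | P2 33-36 | P1 36-39 | P4 39-42 | P1 42-45 | P4 45-48 | P1 48-50 | P4 50-54 |
Completion: P0=11  P1=50  P2=36  P3=13  P4=54  P5=33

P1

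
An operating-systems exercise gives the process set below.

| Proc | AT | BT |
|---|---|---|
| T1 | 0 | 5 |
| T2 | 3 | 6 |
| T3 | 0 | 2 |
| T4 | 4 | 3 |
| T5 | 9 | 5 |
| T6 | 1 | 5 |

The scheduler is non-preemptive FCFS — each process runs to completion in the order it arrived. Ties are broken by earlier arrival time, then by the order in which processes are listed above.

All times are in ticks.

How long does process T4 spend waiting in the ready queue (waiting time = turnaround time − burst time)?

Timeline: | T1 0-5 | T3 5-7 | T6 7-12 | T2 12-18 | T4 18-21 | T5 21-26 |
Completion: T1=5  T2=18  T3=7  T4=21  T5=26  T6=12
Waiting(T4) = turnaround − burst = 17 − 3 = 14

14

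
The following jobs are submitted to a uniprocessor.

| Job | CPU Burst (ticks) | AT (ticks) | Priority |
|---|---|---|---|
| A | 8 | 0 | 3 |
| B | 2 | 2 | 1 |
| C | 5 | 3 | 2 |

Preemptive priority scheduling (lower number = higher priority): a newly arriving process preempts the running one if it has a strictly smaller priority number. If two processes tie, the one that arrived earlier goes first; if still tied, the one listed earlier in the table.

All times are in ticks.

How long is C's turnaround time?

Gantt: | A 0-2 | B 2-4 | C 4-9 | A 9-15 |
Completion: A=15  B=4  C=9
Turnaround (C−A): A=15  B=2  C=6
Turnaround(C) = completion − arrival = 9 − 3 = 6

6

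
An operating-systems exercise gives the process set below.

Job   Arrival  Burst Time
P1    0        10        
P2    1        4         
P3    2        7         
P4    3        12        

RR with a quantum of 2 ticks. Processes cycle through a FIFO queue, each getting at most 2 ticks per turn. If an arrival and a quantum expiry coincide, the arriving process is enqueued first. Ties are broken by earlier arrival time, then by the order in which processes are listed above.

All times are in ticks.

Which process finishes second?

P3

Gantt: | P1 0-2 | P2 2-4 | P3 4-6 | P1 6-8 | P4 8-10 | P2 10-12 | P3 12-14 | P1 14-16 | P4 16-18 | P3 18-20 | P1 20-22 | P4 22-24 | P3 24-25 | P1 25-27 | P4 27-33 |
Completion: P1=27  P2=12  P3=25  P4=33
Turnaround (C−A): P1=27  P2=11  P3=23  P4=30
Finish order: P2 → P3 → P1 → P4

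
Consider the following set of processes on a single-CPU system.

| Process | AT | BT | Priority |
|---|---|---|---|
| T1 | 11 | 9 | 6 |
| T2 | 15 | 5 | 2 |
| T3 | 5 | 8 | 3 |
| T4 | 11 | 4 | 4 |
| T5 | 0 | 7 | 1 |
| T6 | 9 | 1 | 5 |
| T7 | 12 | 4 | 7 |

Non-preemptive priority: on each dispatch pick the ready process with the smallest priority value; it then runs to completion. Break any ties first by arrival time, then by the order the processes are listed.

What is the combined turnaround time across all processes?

Timeline: | T5 0-7 | T3 7-15 | T2 15-20 | T4 20-24 | T6 24-25 | T1 25-34 | T7 34-38 |
Completion: T1=34  T2=20  T3=15  T4=24  T5=7  T6=25  T7=38
Turnaround (C−A): T1=23  T2=5  T3=10  T4=13  T5=7  T6=16  T7=26
Turnaround = completion − arrival: T1=23, T2=5, T3=10, T4=13, T5=7, T6=16, T7=26
Total turnaround = 23 + 5 + 10 + 13 + 7 + 16 + 26 = 100

100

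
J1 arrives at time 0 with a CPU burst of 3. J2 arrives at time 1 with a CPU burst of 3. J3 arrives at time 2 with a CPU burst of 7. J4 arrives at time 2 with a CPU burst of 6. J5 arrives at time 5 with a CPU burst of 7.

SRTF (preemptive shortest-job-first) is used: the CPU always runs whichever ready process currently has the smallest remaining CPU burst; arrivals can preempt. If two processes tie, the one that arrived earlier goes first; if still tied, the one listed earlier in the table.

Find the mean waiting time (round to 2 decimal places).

6.00

Schedule: | J1 0-3 | J2 3-6 | J4 6-12 | J3 12-19 | J5 19-26 |
Completion: J1=3  J2=6  J3=19  J4=12  J5=26
Turnaround (C−A): J1=3  J2=5  J3=17  J4=10  J5=21
Waiting times: J1=0, J2=2, J3=10, J4=4, J5=14
Average waiting = (0+2+10+4+14) / 5 = 30/5 = 6.00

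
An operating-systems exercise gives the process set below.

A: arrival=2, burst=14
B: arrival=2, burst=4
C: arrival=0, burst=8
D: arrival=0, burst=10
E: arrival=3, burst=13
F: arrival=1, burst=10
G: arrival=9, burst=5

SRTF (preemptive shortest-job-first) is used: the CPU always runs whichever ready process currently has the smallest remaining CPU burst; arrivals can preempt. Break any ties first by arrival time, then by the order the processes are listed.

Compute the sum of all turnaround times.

Timeline: | C 0-2 | B 2-6 | C 6-12 | G 12-17 | D 17-27 | F 27-37 | E 37-50 | A 50-64 |
Completion: A=64  B=6  C=12  D=27  E=50  F=37  G=17
Turnaround = completion − arrival: A=62, B=4, C=12, D=27, E=47, F=36, G=8
Total turnaround = 62 + 4 + 12 + 27 + 47 + 36 + 8 = 196

196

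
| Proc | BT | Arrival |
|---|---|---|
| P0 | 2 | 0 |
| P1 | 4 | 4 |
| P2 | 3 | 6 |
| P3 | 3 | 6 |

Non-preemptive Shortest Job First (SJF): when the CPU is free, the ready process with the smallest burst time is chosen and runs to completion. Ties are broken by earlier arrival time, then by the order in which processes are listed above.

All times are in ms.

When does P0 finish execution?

2

Gantt: | P0 0-2 | idle 2-4 | P1 4-8 | P2 8-11 | P3 11-14 |
Completion: P0=2  P1=8  P2=11  P3=14
Turnaround (C−A): P0=2  P1=4  P2=5  P3=8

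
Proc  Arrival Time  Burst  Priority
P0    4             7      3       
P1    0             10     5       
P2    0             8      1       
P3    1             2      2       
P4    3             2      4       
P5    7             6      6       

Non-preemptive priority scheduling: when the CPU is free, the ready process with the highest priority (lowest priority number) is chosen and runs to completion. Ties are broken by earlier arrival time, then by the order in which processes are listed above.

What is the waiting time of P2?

0

Gantt: | P2 0-8 | P3 8-10 | P0 10-17 | P4 17-19 | P1 19-29 | P5 29-35 |
Completion: P0=17  P1=29  P2=8  P3=10  P4=19  P5=35
Turnaround (C−A): P0=13  P1=29  P2=8  P3=9  P4=16  P5=28
Waiting(P2) = turnaround − burst = 8 − 8 = 0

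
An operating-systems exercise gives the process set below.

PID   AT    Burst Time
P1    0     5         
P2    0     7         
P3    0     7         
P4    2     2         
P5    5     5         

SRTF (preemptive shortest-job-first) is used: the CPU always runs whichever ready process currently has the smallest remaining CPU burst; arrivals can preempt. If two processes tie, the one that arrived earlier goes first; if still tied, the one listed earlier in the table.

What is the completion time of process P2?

Schedule: | P1 0-2 | P4 2-4 | P1 4-7 | P5 7-12 | P2 12-19 | P3 19-26 |
Completion: P1=7  P2=19  P3=26  P4=4  P5=12
Turnaround (C−A): P1=7  P2=19  P3=26  P4=2  P5=7

19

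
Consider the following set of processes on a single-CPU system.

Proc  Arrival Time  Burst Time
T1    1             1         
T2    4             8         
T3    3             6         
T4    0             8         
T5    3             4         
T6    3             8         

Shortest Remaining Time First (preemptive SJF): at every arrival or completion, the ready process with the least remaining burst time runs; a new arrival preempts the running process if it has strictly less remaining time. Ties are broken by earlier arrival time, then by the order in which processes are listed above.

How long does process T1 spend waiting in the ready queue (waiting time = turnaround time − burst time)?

Timeline: | T4 0-1 | T1 1-2 | T4 2-3 | T5 3-7 | T4 7-13 | T3 13-19 | T6 19-27 | T2 27-35 |
Completion: T1=2  T2=35  T3=19  T4=13  T5=7  T6=27
Turnaround (C−A): T1=1  T2=31  T3=16  T4=13  T5=4  T6=24
Waiting(T1) = turnaround − burst = 1 − 1 = 0

0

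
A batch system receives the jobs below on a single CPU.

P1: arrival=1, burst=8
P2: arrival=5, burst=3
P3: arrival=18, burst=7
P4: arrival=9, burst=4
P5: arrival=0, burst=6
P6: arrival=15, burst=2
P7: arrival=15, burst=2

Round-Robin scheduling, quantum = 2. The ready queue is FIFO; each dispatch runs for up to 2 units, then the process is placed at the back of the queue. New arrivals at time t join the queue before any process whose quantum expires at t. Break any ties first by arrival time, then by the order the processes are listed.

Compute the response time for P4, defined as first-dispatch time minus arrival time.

Gantt: | P5 0-2 | P1 2-4 | P5 4-6 | P1 6-8 | P2 8-10 | P5 10-12 | P1 12-14 | P4 14-16 | P2 16-17 | P1 17-19 | P6 19-21 | P7 21-23 | P4 23-25 | P3 25-32 |
Completion: P1=19  P2=17  P3=32  P4=25  P5=12  P6=21  P7=23
Response(P4) = first start − arrival = 14 − 9 = 5

5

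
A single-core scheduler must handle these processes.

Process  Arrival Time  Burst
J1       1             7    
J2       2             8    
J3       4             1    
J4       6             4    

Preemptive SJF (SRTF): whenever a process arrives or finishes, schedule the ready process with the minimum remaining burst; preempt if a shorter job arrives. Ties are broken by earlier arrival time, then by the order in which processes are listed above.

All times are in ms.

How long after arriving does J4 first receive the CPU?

3

Timeline: | idle 0-1 | J1 1-4 | J3 4-5 | J1 5-9 | J4 9-13 | J2 13-21 |
Completion: J1=9  J2=21  J3=5  J4=13
Turnaround (C−A): J1=8  J2=19  J3=1  J4=7
Response(J4) = first start − arrival = 9 − 6 = 3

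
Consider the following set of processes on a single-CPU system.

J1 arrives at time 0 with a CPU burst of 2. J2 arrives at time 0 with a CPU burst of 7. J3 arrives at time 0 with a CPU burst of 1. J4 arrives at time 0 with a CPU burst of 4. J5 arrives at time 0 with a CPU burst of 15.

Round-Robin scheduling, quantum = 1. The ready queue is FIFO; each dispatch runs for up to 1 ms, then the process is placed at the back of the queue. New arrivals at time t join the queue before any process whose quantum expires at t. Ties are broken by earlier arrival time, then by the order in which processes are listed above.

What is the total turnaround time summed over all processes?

Schedule: | J1 0-1 | J2 1-2 | J3 2-3 | J4 3-4 | J5 4-5 | J1 5-6 | J2 6-7 | J4 7-8 | J5 8-9 | J2 9-10 | J4 10-11 | J5 11-12 | J2 12-13 | J4 13-14 | J5 14-15 | J2 15-16 | J5 16-17 | J2 17-18 | J5 18-19 | J2 19-20 | J5 20-29 |
Completion: J1=6  J2=20  J3=3  J4=14  J5=29
Turnaround (C−A): J1=6  J2=20  J3=3  J4=14  J5=29
Turnaround = completion − arrival: J1=6, J2=20, J3=3, J4=14, J5=29
Total turnaround = 6 + 20 + 3 + 14 + 29 = 72

72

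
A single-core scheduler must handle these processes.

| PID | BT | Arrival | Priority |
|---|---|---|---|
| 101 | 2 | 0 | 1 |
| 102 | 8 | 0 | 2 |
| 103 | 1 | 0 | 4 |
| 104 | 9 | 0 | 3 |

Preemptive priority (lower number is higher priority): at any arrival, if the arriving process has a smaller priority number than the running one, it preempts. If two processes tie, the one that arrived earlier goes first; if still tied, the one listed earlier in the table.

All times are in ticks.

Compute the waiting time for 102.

2

Timeline: | 101 0-2 | 102 2-10 | 104 10-19 | 103 19-20 |
Completion: 101=2  102=10  103=20  104=19
Turnaround (C−A): 101=2  102=10  103=20  104=19
Waiting(102) = turnaround − burst = 10 − 8 = 2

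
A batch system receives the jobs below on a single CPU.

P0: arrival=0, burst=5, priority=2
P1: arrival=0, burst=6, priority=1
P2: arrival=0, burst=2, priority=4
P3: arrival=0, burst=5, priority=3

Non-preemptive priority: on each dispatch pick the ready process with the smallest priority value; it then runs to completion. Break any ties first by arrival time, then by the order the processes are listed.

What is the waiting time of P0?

Gantt: | P1 0-6 | P0 6-11 | P3 11-16 | P2 16-18 |
Completion: P0=11  P1=6  P2=18  P3=16
Waiting(P0) = turnaround − burst = 11 − 5 = 6

6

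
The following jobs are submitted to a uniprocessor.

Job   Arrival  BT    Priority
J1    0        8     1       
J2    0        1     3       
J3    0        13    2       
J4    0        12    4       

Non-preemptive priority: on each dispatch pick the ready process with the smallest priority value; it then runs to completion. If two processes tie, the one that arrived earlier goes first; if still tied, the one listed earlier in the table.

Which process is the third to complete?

J2

Schedule: | J1 0-8 | J3 8-21 | J2 21-22 | J4 22-34 |
Completion: J1=8  J2=22  J3=21  J4=34
Turnaround (C−A): J1=8  J2=22  J3=21  J4=34
Finish order: J1 → J3 → J2 → J4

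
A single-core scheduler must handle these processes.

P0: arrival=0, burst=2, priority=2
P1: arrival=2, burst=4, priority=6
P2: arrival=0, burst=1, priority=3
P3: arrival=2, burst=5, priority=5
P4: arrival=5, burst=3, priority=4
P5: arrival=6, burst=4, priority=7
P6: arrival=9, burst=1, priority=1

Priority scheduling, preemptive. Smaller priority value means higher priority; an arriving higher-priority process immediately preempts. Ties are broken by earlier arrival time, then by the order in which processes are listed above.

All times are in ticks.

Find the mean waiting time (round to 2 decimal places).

Gantt: | P0 0-2 | P2 2-3 | P3 3-5 | P4 5-8 | P3 8-9 | P6 9-10 | P3 10-12 | P1 12-16 | P5 16-20 |
Completion: P0=2  P1=16  P2=3  P3=12  P4=8  P5=20  P6=10
Waiting times: P0=0, P1=10, P2=2, P3=5, P4=0, P5=10, P6=0
Average waiting = (0+10+2+5+0+10+0) / 7 = 27/7 = 3.86

3.86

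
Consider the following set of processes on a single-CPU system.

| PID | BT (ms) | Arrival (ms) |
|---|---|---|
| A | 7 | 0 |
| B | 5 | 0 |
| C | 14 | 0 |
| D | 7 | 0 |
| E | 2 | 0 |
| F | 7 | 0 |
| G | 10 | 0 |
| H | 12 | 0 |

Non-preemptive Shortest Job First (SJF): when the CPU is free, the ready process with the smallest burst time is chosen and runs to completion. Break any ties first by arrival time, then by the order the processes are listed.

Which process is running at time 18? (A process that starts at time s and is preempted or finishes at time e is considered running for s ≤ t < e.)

Schedule: | E 0-2 | B 2-7 | A 7-14 | D 14-21 | F 21-28 | G 28-38 | H 38-50 | C 50-64 |
Completion: A=14  B=7  C=64  D=21  E=2  F=28  G=38  H=50
Turnaround (C−A): A=14  B=7  C=64  D=21  E=2  F=28  G=38  H=50

D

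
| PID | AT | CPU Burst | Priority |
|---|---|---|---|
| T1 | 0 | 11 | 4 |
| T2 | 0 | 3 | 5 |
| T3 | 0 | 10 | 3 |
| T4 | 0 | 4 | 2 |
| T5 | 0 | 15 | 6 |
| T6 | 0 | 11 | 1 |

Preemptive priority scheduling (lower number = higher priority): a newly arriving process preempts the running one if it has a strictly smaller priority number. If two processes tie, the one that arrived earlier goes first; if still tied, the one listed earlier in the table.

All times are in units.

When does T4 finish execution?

15

Schedule: | T6 0-11 | T4 11-15 | T3 15-25 | T1 25-36 | T2 36-39 | T5 39-54 |
Completion: T1=36  T2=39  T3=25  T4=15  T5=54  T6=11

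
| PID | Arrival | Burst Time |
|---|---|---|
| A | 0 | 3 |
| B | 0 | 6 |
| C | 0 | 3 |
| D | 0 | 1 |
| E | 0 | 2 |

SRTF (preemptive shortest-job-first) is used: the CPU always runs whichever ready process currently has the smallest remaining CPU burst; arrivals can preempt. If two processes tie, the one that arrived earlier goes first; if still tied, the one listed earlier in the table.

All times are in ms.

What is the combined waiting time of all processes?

19

Gantt: | D 0-1 | E 1-3 | A 3-6 | C 6-9 | B 9-15 |
Completion: A=6  B=15  C=9  D=1  E=3
Turnaround (C−A): A=6  B=15  C=9  D=1  E=3
Waiting = turnaround − burst: A=3, B=9, C=6, D=0, E=1
Total waiting = 3 + 9 + 6 + 0 + 1 = 19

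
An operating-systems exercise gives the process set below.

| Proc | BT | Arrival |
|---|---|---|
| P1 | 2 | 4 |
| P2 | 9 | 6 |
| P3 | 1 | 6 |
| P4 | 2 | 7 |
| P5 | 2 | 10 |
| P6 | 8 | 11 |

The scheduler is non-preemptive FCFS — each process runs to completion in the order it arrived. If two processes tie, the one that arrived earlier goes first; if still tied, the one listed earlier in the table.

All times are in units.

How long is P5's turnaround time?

10

Gantt: | idle 0-4 | P1 4-6 | P2 6-15 | P3 15-16 | P4 16-18 | P5 18-20 | P6 20-28 |
Completion: P1=6  P2=15  P3=16  P4=18  P5=20  P6=28
Turnaround (C−A): P1=2  P2=9  P3=10  P4=11  P5=10  P6=17
Turnaround(P5) = completion − arrival = 20 − 10 = 10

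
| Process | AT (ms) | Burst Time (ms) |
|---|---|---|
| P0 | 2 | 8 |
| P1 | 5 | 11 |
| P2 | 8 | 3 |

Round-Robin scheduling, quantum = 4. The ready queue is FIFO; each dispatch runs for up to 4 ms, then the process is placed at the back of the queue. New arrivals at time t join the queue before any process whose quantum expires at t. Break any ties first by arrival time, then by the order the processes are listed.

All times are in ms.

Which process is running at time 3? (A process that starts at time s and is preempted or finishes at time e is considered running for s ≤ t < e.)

Timeline: | idle 0-2 | P0 2-6 | P1 6-10 | P0 10-14 | P2 14-17 | P1 17-24 |
Completion: P0=14  P1=24  P2=17
Turnaround (C−A): P0=12  P1=19  P2=9

P0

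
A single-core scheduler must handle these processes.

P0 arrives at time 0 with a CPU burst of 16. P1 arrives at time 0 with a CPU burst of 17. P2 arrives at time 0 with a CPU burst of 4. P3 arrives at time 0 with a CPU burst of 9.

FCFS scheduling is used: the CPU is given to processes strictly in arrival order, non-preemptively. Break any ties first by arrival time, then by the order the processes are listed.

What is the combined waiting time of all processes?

86

Timeline: | P0 0-16 | P1 16-33 | P2 33-37 | P3 37-46 |
Completion: P0=16  P1=33  P2=37  P3=46
Waiting = turnaround − burst: P0=0, P1=16, P2=33, P3=37
Total waiting = 0 + 16 + 33 + 37 = 86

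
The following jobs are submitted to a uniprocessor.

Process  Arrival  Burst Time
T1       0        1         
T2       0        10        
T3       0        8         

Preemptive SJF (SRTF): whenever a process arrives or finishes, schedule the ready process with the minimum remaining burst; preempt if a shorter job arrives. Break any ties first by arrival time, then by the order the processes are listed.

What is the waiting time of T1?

0

Gantt: | T1 0-1 | T3 1-9 | T2 9-19 |
Completion: T1=1  T2=19  T3=9
Waiting(T1) = turnaround − burst = 1 − 1 = 0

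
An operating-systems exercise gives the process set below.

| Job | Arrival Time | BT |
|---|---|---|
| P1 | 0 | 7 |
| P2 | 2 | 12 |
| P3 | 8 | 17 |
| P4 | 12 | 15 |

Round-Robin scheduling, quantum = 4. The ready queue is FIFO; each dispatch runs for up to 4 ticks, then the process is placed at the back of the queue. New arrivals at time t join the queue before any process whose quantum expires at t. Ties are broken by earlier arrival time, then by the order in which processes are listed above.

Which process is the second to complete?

P2

Timeline: | P1 0-4 | P2 4-8 | P1 8-11 | P3 11-15 | P2 15-19 | P4 19-23 | P3 23-27 | P2 27-31 | P4 31-35 | P3 35-39 | P4 39-43 | P3 43-47 | P4 47-50 | P3 50-51 |
Completion: P1=11  P2=31  P3=51  P4=50
Finish order: P1 → P2 → P4 → P3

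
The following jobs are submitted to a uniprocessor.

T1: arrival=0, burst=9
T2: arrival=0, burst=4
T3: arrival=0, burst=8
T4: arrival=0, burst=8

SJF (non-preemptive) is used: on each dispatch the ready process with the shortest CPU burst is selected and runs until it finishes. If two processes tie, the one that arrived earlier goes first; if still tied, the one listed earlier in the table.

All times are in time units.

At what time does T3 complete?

Gantt: | T2 0-4 | T3 4-12 | T4 12-20 | T1 20-29 |
Completion: T1=29  T2=4  T3=12  T4=20
Turnaround (C−A): T1=29  T2=4  T3=12  T4=20

12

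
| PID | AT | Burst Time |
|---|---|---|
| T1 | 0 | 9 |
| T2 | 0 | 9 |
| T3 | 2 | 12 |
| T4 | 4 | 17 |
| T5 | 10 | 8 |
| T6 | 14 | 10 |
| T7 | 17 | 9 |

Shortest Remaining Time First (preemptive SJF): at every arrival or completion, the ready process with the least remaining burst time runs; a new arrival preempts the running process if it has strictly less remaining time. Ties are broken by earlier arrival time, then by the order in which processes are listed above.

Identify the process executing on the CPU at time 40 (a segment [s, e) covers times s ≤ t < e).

T6

Timeline: | T1 0-9 | T2 9-18 | T5 18-26 | T7 26-35 | T6 35-45 | T3 45-57 | T4 57-74 |
Completion: T1=9  T2=18  T3=57  T4=74  T5=26  T6=45  T7=35
Turnaround (C−A): T1=9  T2=18  T3=55  T4=70  T5=16  T6=31  T7=18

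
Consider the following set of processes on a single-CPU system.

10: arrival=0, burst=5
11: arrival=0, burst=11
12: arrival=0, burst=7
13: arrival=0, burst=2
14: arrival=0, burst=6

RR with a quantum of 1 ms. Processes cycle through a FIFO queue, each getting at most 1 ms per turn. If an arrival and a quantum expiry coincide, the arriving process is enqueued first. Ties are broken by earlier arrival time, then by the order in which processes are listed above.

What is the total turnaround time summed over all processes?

Timeline: | 10 0-1 | 11 1-2 | 12 2-3 | 13 3-4 | 14 4-5 | 10 5-6 | 11 6-7 | 12 7-8 | 13 8-9 | 14 9-10 | 10 10-11 | 11 11-12 | 12 12-13 | 14 13-14 | 10 14-15 | 11 15-16 | 12 16-17 | 14 17-18 | 10 18-19 | 11 19-20 | 12 20-21 | 14 21-22 | 11 22-23 | 12 23-24 | 14 24-25 | 11 25-26 | 12 26-27 | 11 27-31 |
Completion: 10=19  11=31  12=27  13=9  14=25
Turnaround = completion − arrival: 10=19, 11=31, 12=27, 13=9, 14=25
Total turnaround = 19 + 31 + 27 + 9 + 25 = 111

111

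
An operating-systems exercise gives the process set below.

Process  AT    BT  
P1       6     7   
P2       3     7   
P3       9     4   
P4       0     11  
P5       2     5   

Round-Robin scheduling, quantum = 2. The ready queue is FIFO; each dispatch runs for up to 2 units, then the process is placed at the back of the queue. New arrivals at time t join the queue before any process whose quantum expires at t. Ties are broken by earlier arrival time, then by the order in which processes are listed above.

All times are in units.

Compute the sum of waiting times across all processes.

91

Schedule: | P4 0-2 | P5 2-4 | P4 4-6 | P2 6-8 | P5 8-10 | P1 10-12 | P4 12-14 | P2 14-16 | P3 16-18 | P5 18-19 | P1 19-21 | P4 21-23 | P2 23-25 | P3 25-27 | P1 27-29 | P4 29-31 | P2 31-32 | P1 32-33 | P4 33-34 |
Completion: P1=33  P2=32  P3=27  P4=34  P5=19
Turnaround (C−A): P1=27  P2=29  P3=18  P4=34  P5=17
Waiting = turnaround − burst: P1=20, P2=22, P3=14, P4=23, P5=12
Total waiting = 20 + 22 + 14 + 23 + 12 = 91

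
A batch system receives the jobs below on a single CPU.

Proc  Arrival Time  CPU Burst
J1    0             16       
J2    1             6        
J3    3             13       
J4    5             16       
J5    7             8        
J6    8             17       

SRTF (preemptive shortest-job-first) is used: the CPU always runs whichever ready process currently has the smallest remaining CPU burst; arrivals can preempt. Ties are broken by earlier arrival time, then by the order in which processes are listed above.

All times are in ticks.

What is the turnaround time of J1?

Schedule: | J1 0-1 | J2 1-7 | J5 7-15 | J3 15-28 | J1 28-43 | J4 43-59 | J6 59-76 |
Completion: J1=43  J2=7  J3=28  J4=59  J5=15  J6=76
Turnaround (C−A): J1=43  J2=6  J3=25  J4=54  J5=8  J6=68
Turnaround(J1) = completion − arrival = 43 − 0 = 43

43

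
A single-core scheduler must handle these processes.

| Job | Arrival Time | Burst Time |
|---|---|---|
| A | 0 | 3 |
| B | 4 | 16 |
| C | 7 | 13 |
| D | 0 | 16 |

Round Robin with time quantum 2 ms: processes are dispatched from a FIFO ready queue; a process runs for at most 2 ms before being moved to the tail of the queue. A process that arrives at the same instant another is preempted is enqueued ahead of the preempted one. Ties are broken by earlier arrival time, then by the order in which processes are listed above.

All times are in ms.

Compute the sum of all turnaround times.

133

Timeline: | A 0-2 | D 2-4 | A 4-5 | B 5-7 | D 7-9 | C 9-11 | B 11-13 | D 13-15 | C 15-17 | B 17-19 | D 19-21 | C 21-23 | B 23-25 | D 25-27 | C 27-29 | B 29-31 | D 31-33 | C 33-35 | B 35-37 | D 37-39 | C 39-41 | B 41-43 | D 43-45 | C 45-46 | B 46-48 |
Completion: A=5  B=48  C=46  D=45
Turnaround = completion − arrival: A=5, B=44, C=39, D=45
Total turnaround = 5 + 44 + 39 + 45 = 133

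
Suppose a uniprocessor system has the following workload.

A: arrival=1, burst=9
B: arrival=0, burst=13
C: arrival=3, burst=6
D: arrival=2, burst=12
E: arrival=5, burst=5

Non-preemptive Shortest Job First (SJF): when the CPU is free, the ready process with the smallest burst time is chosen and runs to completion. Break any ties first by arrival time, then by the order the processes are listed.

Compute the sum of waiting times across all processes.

Timeline: | B 0-13 | E 13-18 | C 18-24 | A 24-33 | D 33-45 |
Completion: A=33  B=13  C=24  D=45  E=18
Waiting = turnaround − burst: A=23, B=0, C=15, D=31, E=8
Total waiting = 23 + 0 + 15 + 31 + 8 = 77

77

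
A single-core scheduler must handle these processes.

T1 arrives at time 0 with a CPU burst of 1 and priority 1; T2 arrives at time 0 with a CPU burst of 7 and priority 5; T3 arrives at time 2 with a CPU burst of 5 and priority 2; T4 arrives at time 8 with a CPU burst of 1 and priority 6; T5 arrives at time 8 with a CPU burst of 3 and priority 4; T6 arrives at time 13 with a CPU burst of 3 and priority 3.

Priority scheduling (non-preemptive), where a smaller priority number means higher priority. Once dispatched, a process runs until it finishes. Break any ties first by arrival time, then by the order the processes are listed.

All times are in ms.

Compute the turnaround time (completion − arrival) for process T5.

11

Schedule: | T1 0-1 | T2 1-8 | T3 8-13 | T6 13-16 | T5 16-19 | T4 19-20 |
Completion: T1=1  T2=8  T3=13  T4=20  T5=19  T6=16
Turnaround(T5) = completion − arrival = 19 − 8 = 11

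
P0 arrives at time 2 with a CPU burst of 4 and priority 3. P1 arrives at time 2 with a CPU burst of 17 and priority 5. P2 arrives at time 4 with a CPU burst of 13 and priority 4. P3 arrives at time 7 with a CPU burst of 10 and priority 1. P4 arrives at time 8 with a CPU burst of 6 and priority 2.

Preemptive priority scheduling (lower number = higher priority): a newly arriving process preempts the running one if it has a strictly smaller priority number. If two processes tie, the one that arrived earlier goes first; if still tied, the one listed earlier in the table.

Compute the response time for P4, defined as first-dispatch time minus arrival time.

Timeline: | idle 0-2 | P0 2-6 | P2 6-7 | P3 7-17 | P4 17-23 | P2 23-35 | P1 35-52 |
Completion: P0=6  P1=52  P2=35  P3=17  P4=23
Turnaround (C−A): P0=4  P1=50  P2=31  P3=10  P4=15
Response(P4) = first start − arrival = 17 − 8 = 9

9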